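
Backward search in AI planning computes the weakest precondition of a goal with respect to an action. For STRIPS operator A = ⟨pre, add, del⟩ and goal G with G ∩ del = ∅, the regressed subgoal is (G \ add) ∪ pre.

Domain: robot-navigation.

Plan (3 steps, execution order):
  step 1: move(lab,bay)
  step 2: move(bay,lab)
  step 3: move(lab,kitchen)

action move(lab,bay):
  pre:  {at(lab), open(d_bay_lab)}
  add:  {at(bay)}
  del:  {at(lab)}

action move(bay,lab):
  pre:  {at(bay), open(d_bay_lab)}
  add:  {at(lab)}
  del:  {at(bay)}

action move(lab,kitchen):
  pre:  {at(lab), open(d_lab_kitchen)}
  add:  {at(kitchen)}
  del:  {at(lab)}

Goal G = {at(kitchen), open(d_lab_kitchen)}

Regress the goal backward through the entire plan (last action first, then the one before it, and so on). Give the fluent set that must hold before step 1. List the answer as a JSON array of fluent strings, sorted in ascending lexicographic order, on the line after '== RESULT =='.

Work backward from the goal:
  through step 3 (move(lab,kitchen)): drop {at(kitchen)}, keep {open(d_lab_kitchen)}, require {at(lab), open(d_lab_kitchen)}
    → {at(lab), open(d_lab_kitchen)}
  through step 2 (move(bay,lab)): drop {at(lab)}, keep {open(d_lab_kitchen)}, require {at(bay), open(d_bay_lab)}
    → {at(bay), open(d_bay_lab), open(d_lab_kitchen)}
  through step 1 (move(lab,bay)): drop {at(bay)}, keep {open(d_bay_lab), open(d_lab_kitchen)}, require {at(lab), open(d_bay_lab)}
    → {at(lab), open(d_bay_lab), open(d_lab_kitchen)}

== RESULT ==
["at(lab)", "open(d_bay_lab)", "open(d_lab_kitchen)"]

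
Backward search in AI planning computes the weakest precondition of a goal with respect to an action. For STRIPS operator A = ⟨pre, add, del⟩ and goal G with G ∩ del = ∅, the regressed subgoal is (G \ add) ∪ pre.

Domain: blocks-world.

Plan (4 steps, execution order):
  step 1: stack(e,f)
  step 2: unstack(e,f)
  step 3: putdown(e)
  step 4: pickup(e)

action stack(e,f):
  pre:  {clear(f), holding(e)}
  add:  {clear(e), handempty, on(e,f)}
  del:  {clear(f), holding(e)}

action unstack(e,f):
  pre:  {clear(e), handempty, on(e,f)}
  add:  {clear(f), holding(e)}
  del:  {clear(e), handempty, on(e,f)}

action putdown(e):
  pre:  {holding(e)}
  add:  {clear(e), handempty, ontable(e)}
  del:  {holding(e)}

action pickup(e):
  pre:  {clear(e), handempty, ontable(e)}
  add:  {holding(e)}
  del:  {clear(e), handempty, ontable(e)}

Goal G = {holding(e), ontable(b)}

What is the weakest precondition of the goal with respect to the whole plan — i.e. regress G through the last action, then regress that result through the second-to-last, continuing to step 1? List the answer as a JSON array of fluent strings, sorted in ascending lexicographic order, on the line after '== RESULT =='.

Work backward from the goal:
  through step 4 (pickup(e)): drop {holding(e)}, keep {ontable(b)}, require {clear(e), handempty, ontable(e)}
    → {clear(e), handempty, ontable(b), ontable(e)}
  through step 3 (putdown(e)): drop {clear(e), handempty, ontable(e)}, keep {ontable(b)}, require {holding(e)}
    → {holding(e), ontable(b)}
  through step 2 (unstack(e,f)): drop {holding(e)}, keep {ontable(b)}, require {clear(e), handempty, on(e,f)}
    → {clear(e), handempty, on(e,f), ontable(b)}
  through step 1 (stack(e,f)): drop {clear(e), handempty, on(e,f)}, keep {ontable(b)}, require {clear(f), holding(e)}
    → {clear(f), holding(e), ontable(b)}

== RESULT ==
["clear(f)", "holding(e)", "ontable(b)"]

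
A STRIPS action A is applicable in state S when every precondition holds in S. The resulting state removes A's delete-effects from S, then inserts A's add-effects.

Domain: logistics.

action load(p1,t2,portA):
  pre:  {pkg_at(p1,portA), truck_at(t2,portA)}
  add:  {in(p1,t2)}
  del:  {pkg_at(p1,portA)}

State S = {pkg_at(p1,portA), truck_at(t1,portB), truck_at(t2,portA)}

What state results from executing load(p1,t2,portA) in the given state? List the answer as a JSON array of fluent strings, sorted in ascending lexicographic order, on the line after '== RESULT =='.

Compute (S \ del) ∪ add:
  pre ⊆ S: {pkg_at(p1,portA), truck_at(t2,portA)} ⊆ S  — applicable
  S \ del = {truck_at(t1,portB), truck_at(t2,portA)}
  ∪ add   = {in(p1,t2), truck_at(t1,portB), truck_at(t2,portA)}

== RESULT ==
["in(p1,t2)", "truck_at(t1,portB)", "truck_at(t2,portA)"]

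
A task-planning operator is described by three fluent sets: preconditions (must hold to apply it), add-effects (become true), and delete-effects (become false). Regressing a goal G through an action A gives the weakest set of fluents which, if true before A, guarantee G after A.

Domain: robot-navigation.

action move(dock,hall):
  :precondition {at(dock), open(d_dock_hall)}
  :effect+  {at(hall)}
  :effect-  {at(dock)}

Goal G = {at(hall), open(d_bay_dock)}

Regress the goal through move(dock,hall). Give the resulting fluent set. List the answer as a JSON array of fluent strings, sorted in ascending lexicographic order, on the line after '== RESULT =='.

Regress:
  G ∩ del = {}  (empty — regression defined)
  G \ add = {at(hall), open(d_bay_dock)} \ {at(hall)} = {open(d_bay_dock)}
  ∪ pre   = {open(d_bay_dock)} ∪ {at(dock), open(d_dock_hall)}
          = {at(dock), open(d_bay_dock), open(d_dock_hall)}

== RESULT ==
["at(dock)", "open(d_bay_dock)", "open(d_dock_hall)"]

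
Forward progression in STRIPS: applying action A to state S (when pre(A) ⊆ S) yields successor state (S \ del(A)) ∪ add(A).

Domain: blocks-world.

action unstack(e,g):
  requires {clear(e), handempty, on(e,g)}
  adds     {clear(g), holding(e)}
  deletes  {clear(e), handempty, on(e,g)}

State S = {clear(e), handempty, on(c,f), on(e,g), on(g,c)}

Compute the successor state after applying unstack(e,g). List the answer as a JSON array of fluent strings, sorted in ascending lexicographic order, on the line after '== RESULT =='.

Compute (S \ del) ∪ add:
  pre ⊆ S: {clear(e), handempty, on(e,g)} ⊆ S  — applicable
  S \ del = {on(c,f), on(g,c)}
  ∪ add   = {clear(g), holding(e), on(c,f), on(g,c)}

== RESULT ==
["clear(g)", "holding(e)", "on(c,f)", "on(g,c)"]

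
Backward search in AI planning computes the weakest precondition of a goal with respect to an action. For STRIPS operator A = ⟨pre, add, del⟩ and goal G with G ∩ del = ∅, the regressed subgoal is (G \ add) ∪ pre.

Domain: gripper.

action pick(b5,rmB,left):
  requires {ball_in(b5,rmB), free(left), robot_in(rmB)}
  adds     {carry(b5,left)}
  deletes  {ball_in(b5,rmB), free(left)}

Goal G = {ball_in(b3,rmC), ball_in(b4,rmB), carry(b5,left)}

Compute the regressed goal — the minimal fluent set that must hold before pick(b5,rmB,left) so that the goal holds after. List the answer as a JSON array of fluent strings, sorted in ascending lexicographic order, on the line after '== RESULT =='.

Compute (G \ add) ∪ pre:
  G ∩ del = {}  (empty — regression defined)
  G \ add = {ball_in(b3,rmC), ball_in(b4,rmB), carry(b5,left)} \ {carry(b5,left)} = {ball_in(b3,rmC), ball_in(b4,rmB)}
  ∪ pre   = {ball_in(b3,rmC), ball_in(b4,rmB)} ∪ {ball_in(b5,rmB), free(left), robot_in(rmB)}
          = {ball_in(b3,rmC), ball_in(b4,rmB), ball_in(b5,rmB), free(left), robot_in(rmB)}

== RESULT ==
["ball_in(b3,rmC)", "ball_in(b4,rmB)", "ball_in(b5,rmB)", "free(left)", "robot_in(rmB)"]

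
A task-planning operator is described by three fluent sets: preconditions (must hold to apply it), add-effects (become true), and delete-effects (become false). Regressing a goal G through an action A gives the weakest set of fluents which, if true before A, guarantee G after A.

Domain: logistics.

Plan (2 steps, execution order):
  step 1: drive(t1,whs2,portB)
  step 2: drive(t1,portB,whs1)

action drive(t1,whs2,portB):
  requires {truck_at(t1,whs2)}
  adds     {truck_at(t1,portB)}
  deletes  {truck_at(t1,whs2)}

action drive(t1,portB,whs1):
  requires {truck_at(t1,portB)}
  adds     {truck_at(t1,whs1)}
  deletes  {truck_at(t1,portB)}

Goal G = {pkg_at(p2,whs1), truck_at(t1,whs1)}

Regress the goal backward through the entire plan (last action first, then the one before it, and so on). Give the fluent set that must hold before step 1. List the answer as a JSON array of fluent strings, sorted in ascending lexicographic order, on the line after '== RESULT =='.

Regress step by step:
  through step 2 (drive(t1,portB,whs1)): drop {truck_at(t1,whs1)}, keep {pkg_at(p2,whs1)}, require {truck_at(t1,portB)}
    → {pkg_at(p2,whs1), truck_at(t1,portB)}
  through step 1 (drive(t1,whs2,portB)): drop {truck_at(t1,portB)}, keep {pkg_at(p2,whs1)}, require {truck_at(t1,whs2)}
    → {pkg_at(p2,whs1), truck_at(t1,whs2)}

== RESULT ==
["pkg_at(p2,whs1)", "truck_at(t1,whs2)"]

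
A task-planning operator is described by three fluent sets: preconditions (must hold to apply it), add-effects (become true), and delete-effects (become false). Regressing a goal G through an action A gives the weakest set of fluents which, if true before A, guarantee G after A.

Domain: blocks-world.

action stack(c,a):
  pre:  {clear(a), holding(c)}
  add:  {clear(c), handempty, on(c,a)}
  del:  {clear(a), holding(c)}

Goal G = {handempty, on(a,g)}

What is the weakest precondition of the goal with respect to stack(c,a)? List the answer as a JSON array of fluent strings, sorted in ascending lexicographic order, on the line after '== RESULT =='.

Compute (G \ add) ∪ pre:
  G ∩ del = {}  (empty — regression defined)
  G \ add = {handempty, on(a,g)} \ {clear(c), handempty, on(c,a)} = {on(a,g)}
  ∪ pre   = {on(a,g)} ∪ {clear(a), holding(c)}
          = {clear(a), holding(c), on(a,g)}

== RESULT ==
["clear(a)", "holding(c)", "on(a,g)"]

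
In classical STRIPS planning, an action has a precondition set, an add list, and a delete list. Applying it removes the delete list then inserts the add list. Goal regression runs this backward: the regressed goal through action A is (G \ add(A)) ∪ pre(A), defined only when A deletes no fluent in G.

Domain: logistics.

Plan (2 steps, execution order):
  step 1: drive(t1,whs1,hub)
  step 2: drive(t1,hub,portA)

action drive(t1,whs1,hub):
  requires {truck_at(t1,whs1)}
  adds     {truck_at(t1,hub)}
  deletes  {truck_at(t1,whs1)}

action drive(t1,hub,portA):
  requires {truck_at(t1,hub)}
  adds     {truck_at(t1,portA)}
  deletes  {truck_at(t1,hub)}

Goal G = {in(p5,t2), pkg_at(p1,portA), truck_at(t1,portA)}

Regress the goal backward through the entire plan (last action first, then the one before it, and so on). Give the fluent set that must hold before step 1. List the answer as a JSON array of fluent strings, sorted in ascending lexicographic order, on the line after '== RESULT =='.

Work backward from the goal:
  through step 2 (drive(t1,hub,portA)): drop {truck_at(t1,portA)}, keep {in(p5,t2), pkg_at(p1,portA)}, require {truck_at(t1,hub)}
    → {in(p5,t2), pkg_at(p1,portA), truck_at(t1,hub)}
  through step 1 (drive(t1,whs1,hub)): drop {truck_at(t1,hub)}, keep {in(p5,t2), pkg_at(p1,portA)}, require {truck_at(t1,whs1)}
    → {in(p5,t2), pkg_at(p1,portA), truck_at(t1,whs1)}

== RESULT ==
["in(p5,t2)", "pkg_at(p1,portA)", "truck_at(t1,whs1)"]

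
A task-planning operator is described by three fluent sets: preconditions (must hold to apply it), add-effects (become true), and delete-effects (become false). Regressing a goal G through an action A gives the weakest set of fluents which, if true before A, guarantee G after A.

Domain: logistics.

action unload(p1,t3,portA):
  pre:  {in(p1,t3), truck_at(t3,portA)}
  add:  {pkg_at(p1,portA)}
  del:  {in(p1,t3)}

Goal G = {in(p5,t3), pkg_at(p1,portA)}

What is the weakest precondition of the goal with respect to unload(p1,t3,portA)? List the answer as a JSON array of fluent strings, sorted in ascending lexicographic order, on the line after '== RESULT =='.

Regress:
  G ∩ del = {}  (empty — regression defined)
  G \ add = {in(p5,t3), pkg_at(p1,portA)} \ {pkg_at(p1,portA)} = {in(p5,t3)}
  ∪ pre   = {in(p5,t3)} ∪ {in(p1,t3), truck_at(t3,portA)}
          = {in(p1,t3), in(p5,t3), truck_at(t3,portA)}

== RESULT ==
["in(p1,t3)", "in(p5,t3)", "truck_at(t3,portA)"]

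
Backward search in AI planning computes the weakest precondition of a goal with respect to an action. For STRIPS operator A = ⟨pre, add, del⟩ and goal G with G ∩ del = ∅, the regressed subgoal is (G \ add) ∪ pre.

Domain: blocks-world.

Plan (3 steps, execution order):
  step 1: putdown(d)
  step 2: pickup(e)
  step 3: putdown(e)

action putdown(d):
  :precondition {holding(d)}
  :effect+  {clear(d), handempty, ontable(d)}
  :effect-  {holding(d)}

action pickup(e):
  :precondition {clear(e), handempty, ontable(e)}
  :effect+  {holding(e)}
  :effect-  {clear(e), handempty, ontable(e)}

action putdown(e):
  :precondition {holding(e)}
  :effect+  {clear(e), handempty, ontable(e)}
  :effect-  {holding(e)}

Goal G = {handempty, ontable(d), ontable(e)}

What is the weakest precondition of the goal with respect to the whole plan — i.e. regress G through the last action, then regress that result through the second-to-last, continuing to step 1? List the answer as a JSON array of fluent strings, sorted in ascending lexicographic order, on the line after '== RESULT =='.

Work backward from the goal:
  through step 3 (putdown(e)): drop {handempty, ontable(e)}, keep {ontable(d)}, require {holding(e)}
    → {holding(e), ontable(d)}
  through step 2 (pickup(e)): drop {holding(e)}, keep {ontable(d)}, require {clear(e), handempty, ontable(e)}
    → {clear(e), handempty, ontable(d), ontable(e)}
  through step 1 (putdown(d)): drop {handempty, ontable(d)}, keep {clear(e), ontable(e)}, require {holding(d)}
    → {clear(e), holding(d), ontable(e)}

== RESULT ==
["clear(e)", "holding(d)", "ontable(e)"]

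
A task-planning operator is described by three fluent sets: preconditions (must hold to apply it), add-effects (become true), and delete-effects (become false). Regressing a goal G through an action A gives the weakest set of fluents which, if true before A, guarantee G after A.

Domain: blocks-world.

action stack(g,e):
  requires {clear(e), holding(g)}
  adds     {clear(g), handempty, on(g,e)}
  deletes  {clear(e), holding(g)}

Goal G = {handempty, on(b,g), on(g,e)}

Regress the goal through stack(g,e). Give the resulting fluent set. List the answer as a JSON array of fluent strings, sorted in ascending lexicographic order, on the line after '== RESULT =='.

Regress:
  G ∩ del = {}  (empty — regression defined)
  G \ add = {handempty, on(b,g), on(g,e)} \ {clear(g), handempty, on(g,e)} = {on(b,g)}
  ∪ pre   = {on(b,g)} ∪ {clear(e), holding(g)}
          = {clear(e), holding(g), on(b,g)}

== RESULT ==
["clear(e)", "holding(g)", "on(b,g)"]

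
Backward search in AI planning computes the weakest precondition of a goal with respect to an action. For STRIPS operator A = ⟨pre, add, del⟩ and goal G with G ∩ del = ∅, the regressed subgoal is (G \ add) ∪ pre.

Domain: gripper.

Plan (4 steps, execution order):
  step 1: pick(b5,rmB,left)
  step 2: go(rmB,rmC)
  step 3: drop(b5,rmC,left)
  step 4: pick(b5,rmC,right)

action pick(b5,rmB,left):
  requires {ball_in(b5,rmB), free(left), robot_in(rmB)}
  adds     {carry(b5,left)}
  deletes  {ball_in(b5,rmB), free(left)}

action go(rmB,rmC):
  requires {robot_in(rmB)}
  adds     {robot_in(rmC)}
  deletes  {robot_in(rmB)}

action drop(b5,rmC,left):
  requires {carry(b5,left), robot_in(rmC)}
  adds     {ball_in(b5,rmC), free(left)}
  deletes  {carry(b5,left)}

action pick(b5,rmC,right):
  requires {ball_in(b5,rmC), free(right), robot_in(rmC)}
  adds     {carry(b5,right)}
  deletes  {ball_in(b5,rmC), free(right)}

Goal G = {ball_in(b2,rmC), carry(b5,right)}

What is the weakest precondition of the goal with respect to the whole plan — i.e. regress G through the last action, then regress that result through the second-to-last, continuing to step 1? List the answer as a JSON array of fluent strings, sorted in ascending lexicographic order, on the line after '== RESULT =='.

Work backward from the goal:
  through step 4 (pick(b5,rmC,right)): drop {carry(b5,right)}, keep {ball_in(b2,rmC)}, require {ball_in(b5,rmC), free(right), robot_in(rmC)}
    → {ball_in(b2,rmC), ball_in(b5,rmC), free(right), robot_in(rmC)}
  through step 3 (drop(b5,rmC,left)): drop {ball_in(b5,rmC)}, keep {ball_in(b2,rmC), free(right), robot_in(rmC)}, require {carry(b5,left), robot_in(rmC)}
    → {ball_in(b2,rmC), carry(b5,left), free(right), robot_in(rmC)}
  through step 2 (go(rmB,rmC)): drop {robot_in(rmC)}, keep {ball_in(b2,rmC), carry(b5,left), free(right)}, require {robot_in(rmB)}
    → {ball_in(b2,rmC), carry(b5,left), free(right), robot_in(rmB)}
  through step 1 (pick(b5,rmB,left)): drop {carry(b5,left)}, keep {ball_in(b2,rmC), free(right), robot_in(rmB)}, require {ball_in(b5,rmB), free(left), robot_in(rmB)}
    → {ball_in(b2,rmC), ball_in(b5,rmB), free(left), free(right), robot_in(rmB)}

== RESULT ==
["ball_in(b2,rmC)", "ball_in(b5,rmB)", "free(left)", "free(right)", "robot_in(rmB)"]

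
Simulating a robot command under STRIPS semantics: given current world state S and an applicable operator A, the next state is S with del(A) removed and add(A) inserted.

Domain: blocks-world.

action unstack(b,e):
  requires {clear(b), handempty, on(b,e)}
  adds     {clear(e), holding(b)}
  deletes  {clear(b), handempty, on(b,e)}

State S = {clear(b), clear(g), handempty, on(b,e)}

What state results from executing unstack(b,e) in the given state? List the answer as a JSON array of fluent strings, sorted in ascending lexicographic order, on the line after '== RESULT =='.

Progress:
  pre ⊆ S: {clear(b), handempty, on(b,e)} ⊆ S  — applicable
  S \ del = {clear(g)}
  ∪ add   = {clear(e), clear(g), holding(b)}

== RESULT ==
["clear(e)", "clear(g)", "holding(b)"]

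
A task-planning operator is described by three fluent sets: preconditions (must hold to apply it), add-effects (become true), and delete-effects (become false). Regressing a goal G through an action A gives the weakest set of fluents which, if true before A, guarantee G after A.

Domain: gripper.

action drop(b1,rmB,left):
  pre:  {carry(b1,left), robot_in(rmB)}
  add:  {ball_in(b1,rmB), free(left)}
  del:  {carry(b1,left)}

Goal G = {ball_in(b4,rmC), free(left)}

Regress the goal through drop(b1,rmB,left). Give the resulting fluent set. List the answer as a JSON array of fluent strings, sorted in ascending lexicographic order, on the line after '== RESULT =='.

Regress:
  G ∩ del = {}  (empty — regression defined)
  G \ add = {ball_in(b4,rmC), free(left)} \ {ball_in(b1,rmB), free(left)} = {ball_in(b4,rmC)}
  ∪ pre   = {ball_in(b4,rmC)} ∪ {carry(b1,left), robot_in(rmB)}
          = {ball_in(b4,rmC), carry(b1,left), robot_in(rmB)}

== RESULT ==
["ball_in(b4,rmC)", "carry(b1,left)", "robot_in(rmB)"]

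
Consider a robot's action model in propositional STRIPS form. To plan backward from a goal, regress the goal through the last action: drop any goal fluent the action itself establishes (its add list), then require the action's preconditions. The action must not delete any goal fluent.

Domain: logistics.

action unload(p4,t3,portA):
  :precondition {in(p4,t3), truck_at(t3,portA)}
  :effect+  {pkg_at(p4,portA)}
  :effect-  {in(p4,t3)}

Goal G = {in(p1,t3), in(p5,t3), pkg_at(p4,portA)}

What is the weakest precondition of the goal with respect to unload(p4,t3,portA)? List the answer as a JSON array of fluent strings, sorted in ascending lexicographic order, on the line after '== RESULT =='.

Compute (G \ add) ∪ pre:
  G ∩ del = {}  (empty — regression defined)
  G \ add = {in(p1,t3), in(p5,t3), pkg_at(p4,portA)} \ {pkg_at(p4,portA)} = {in(p1,t3), in(p5,t3)}
  ∪ pre   = {in(p1,t3), in(p5,t3)} ∪ {in(p4,t3), truck_at(t3,portA)}
          = {in(p1,t3), in(p4,t3), in(p5,t3), truck_at(t3,portA)}

== RESULT ==
["in(p1,t3)", "in(p4,t3)", "in(p5,t3)", "truck_at(t3,portA)"]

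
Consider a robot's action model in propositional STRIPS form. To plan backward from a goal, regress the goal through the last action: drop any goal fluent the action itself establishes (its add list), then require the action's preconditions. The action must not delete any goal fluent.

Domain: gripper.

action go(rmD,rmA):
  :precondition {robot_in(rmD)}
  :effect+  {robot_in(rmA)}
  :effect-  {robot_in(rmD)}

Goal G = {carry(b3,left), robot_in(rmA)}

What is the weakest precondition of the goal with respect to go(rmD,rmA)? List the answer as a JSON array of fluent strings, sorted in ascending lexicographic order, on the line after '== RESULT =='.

Regress:
  G ∩ del = {}  (empty — regression defined)
  G \ add = {carry(b3,left), robot_in(rmA)} \ {robot_in(rmA)} = {carry(b3,left)}
  ∪ pre   = {carry(b3,left)} ∪ {robot_in(rmD)}
          = {carry(b3,left), robot_in(rmD)}

== RESULT ==
["carry(b3,left)", "robot_in(rmD)"]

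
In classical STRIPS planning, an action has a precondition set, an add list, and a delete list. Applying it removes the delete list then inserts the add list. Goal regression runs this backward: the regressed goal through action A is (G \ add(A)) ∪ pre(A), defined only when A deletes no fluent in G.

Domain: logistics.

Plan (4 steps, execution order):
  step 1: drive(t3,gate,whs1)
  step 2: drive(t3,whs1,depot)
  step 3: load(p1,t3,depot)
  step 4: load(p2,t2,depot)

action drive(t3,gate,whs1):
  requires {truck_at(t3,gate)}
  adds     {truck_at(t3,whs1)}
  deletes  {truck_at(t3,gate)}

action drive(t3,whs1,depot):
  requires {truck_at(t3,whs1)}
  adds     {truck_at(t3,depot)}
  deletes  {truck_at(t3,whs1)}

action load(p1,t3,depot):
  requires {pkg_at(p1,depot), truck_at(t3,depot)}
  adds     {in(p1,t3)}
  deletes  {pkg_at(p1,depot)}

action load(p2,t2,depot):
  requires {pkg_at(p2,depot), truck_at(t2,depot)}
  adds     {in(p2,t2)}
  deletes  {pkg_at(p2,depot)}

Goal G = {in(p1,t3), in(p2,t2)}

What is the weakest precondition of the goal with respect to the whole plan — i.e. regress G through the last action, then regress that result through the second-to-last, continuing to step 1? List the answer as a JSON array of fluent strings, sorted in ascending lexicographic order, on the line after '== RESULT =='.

Regress step by step:
  through step 4 (load(p2,t2,depot)): drop {in(p2,t2)}, keep {in(p1,t3)}, require {pkg_at(p2,depot), truck_at(t2,depot)}
    → {in(p1,t3), pkg_at(p2,depot), truck_at(t2,depot)}
  through step 3 (load(p1,t3,depot)): drop {in(p1,t3)}, keep {pkg_at(p2,depot), truck_at(t2,depot)}, require {pkg_at(p1,depot), truck_at(t3,depot)}
    → {pkg_at(p1,depot), pkg_at(p2,depot), truck_at(t2,depot), truck_at(t3,depot)}
  through step 2 (drive(t3,whs1,depot)): drop {truck_at(t3,depot)}, keep {pkg_at(p1,depot), pkg_at(p2,depot), truck_at(t2,depot)}, require {truck_at(t3,whs1)}
    → {pkg_at(p1,depot), pkg_at(p2,depot), truck_at(t2,depot), truck_at(t3,whs1)}
  through step 1 (drive(t3,gate,whs1)): drop {truck_at(t3,whs1)}, keep {pkg_at(p1,depot), pkg_at(p2,depot), truck_at(t2,depot)}, require {truck_at(t3,gate)}
    → {pkg_at(p1,depot), pkg_at(p2,depot), truck_at(t2,depot), truck_at(t3,gate)}

== RESULT ==
["pkg_at(p1,depot)", "pkg_at(p2,depot)", "truck_at(t2,depot)", "truck_at(t3,gate)"]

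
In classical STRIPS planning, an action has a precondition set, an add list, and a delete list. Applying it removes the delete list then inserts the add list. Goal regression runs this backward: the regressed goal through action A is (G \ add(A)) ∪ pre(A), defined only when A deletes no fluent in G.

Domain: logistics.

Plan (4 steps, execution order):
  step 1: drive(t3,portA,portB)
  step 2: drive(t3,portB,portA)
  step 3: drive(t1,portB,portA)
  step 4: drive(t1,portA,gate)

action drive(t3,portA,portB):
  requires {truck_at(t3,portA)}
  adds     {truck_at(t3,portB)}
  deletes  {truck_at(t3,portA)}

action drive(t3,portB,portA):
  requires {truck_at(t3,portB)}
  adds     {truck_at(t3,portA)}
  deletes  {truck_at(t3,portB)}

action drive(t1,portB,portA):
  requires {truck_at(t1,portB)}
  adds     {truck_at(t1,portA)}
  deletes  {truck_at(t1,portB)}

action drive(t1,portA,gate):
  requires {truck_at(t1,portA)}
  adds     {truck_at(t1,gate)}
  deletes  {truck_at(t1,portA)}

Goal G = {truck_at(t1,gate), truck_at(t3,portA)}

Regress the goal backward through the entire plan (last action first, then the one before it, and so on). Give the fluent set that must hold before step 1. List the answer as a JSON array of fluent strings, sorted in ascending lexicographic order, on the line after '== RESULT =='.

Work backward from the goal:
  through step 4 (drive(t1,portA,gate)): drop {truck_at(t1,gate)}, keep {truck_at(t3,portA)}, require {truck_at(t1,portA)}
    → {truck_at(t1,portA), truck_at(t3,portA)}
  through step 3 (drive(t1,portB,portA)): drop {truck_at(t1,portA)}, keep {truck_at(t3,portA)}, require {truck_at(t1,portB)}
    → {truck_at(t1,portB), truck_at(t3,portA)}
  through step 2 (drive(t3,portB,portA)): drop {truck_at(t3,portA)}, keep {truck_at(t1,portB)}, require {truck_at(t3,portB)}
    → {truck_at(t1,portB), truck_at(t3,portB)}
  through step 1 (drive(t3,portA,portB)): drop {truck_at(t3,portB)}, keep {truck_at(t1,portB)}, require {truck_at(t3,portA)}
    → {truck_at(t1,portB), truck_at(t3,portA)}

== RESULT ==
["truck_at(t1,portB)", "truck_at(t3,portA)"]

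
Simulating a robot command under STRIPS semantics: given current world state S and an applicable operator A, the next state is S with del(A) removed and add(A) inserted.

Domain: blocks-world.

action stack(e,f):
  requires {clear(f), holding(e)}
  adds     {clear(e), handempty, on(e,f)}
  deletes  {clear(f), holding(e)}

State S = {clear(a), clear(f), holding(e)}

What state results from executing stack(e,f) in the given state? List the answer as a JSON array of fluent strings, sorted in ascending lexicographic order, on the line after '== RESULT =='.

Compute (S \ del) ∪ add:
  pre ⊆ S: {clear(f), holding(e)} ⊆ S  — applicable
  S \ del = {clear(a)}
  ∪ add   = {clear(a), clear(e), handempty, on(e,f)}

== RESULT ==
["clear(a)", "clear(e)", "handempty", "on(e,f)"]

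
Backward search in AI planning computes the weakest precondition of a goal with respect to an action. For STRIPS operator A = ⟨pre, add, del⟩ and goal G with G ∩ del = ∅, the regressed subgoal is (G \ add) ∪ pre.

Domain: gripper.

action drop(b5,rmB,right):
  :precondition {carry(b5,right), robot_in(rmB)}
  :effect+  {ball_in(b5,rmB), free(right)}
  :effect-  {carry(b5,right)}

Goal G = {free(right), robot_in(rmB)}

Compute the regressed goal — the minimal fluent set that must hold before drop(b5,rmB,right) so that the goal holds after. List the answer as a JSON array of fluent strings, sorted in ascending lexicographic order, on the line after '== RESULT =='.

Compute (G \ add) ∪ pre:
  G ∩ del = {}  (empty — regression defined)
  G \ add = {free(right), robot_in(rmB)} \ {ball_in(b5,rmB), free(right)} = {robot_in(rmB)}
  ∪ pre   = {robot_in(rmB)} ∪ {carry(b5,right), robot_in(rmB)}
          = {carry(b5,right), robot_in(rmB)}

== RESULT ==
["carry(b5,right)", "robot_in(rmB)"]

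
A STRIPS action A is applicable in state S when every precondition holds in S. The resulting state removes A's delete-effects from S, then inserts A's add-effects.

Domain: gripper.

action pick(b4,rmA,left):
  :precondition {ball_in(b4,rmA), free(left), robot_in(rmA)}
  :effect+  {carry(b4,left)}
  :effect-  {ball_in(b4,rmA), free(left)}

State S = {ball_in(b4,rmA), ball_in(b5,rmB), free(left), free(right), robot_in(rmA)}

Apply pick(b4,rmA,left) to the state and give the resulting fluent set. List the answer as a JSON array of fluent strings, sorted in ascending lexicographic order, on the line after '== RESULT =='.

Compute (S \ del) ∪ add:
  pre ⊆ S: {ball_in(b4,rmA), free(left), robot_in(rmA)} ⊆ S  — applicable
  S \ del = {ball_in(b5,rmB), free(right), robot_in(rmA)}
  ∪ add   = {ball_in(b5,rmB), carry(b4,left), free(right), robot_in(rmA)}

== RESULT ==
["ball_in(b5,rmB)", "carry(b4,left)", "free(right)", "robot_in(rmA)"]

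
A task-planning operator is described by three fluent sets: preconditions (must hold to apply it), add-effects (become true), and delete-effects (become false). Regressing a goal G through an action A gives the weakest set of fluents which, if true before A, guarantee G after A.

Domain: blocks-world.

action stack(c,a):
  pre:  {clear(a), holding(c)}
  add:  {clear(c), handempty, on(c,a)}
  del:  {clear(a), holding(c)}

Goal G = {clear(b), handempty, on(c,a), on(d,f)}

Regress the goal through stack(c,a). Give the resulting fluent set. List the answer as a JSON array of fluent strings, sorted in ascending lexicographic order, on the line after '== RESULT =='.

Regress:
  G ∩ del = {}  (empty — regression defined)
  G \ add = {clear(b), handempty, on(c,a), on(d,f)} \ {clear(c), handempty, on(c,a)} = {clear(b), on(d,f)}
  ∪ pre   = {clear(b), on(d,f)} ∪ {clear(a), holding(c)}
          = {clear(a), clear(b), holding(c), on(d,f)}

== RESULT ==
["clear(a)", "clear(b)", "holding(c)", "on(d,f)"]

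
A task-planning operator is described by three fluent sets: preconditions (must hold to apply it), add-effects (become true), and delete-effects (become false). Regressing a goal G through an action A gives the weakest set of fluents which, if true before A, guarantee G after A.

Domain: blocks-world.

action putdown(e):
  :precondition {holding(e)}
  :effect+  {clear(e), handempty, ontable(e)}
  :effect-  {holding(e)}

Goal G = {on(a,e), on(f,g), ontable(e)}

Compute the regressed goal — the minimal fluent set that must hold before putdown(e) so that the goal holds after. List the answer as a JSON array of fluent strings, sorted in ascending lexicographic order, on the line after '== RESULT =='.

Regress:
  G ∩ del = {}  (empty — regression defined)
  G \ add = {on(a,e), on(f,g), ontable(e)} \ {clear(e), handempty, ontable(e)} = {on(a,e), on(f,g)}
  ∪ pre   = {on(a,e), on(f,g)} ∪ {holding(e)}
          = {holding(e), on(a,e), on(f,g)}

== RESULT ==
["holding(e)", "on(a,e)", "on(f,g)"]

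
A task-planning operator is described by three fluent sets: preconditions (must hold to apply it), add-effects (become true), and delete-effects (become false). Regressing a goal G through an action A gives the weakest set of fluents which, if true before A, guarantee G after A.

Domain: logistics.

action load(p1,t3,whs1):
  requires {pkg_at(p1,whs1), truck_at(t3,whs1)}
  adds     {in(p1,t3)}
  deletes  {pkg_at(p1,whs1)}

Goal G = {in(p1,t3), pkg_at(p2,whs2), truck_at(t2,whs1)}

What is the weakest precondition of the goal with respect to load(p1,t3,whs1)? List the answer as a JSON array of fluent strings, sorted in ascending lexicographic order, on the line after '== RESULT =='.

Regress:
  G ∩ del = {}  (empty — regression defined)
  G \ add = {in(p1,t3), pkg_at(p2,whs2), truck_at(t2,whs1)} \ {in(p1,t3)} = {pkg_at(p2,whs2), truck_at(t2,whs1)}
  ∪ pre   = {pkg_at(p2,whs2), truck_at(t2,whs1)} ∪ {pkg_at(p1,whs1), truck_at(t3,whs1)}
          = {pkg_at(p1,whs1), pkg_at(p2,whs2), truck_at(t2,whs1), truck_at(t3,whs1)}

== RESULT ==
["pkg_at(p1,whs1)", "pkg_at(p2,whs2)", "truck_at(t2,whs1)", "truck_at(t3,whs1)"]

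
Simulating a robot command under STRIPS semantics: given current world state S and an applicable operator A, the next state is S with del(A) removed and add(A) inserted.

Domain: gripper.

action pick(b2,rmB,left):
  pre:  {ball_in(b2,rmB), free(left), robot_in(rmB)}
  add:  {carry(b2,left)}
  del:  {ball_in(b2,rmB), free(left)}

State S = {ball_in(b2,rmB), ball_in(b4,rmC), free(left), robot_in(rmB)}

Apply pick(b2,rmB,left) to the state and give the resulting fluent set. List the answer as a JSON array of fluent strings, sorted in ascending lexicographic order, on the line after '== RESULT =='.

Progress:
  pre ⊆ S: {ball_in(b2,rmB), free(left), robot_in(rmB)} ⊆ S  — applicable
  S \ del = {ball_in(b4,rmC), robot_in(rmB)}
  ∪ add   = {ball_in(b4,rmC), carry(b2,left), robot_in(rmB)}

== RESULT ==
["ball_in(b4,rmC)", "carry(b2,left)", "robot_in(rmB)"]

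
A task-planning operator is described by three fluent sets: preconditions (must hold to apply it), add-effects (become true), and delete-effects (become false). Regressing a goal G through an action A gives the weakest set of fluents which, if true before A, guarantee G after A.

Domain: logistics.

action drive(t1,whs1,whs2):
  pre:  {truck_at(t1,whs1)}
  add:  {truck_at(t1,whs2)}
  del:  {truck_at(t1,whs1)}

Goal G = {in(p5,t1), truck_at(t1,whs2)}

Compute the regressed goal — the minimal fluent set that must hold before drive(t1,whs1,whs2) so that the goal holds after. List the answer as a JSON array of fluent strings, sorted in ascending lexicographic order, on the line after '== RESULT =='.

Regress:
  G ∩ del = {}  (empty — regression defined)
  G \ add = {in(p5,t1), truck_at(t1,whs2)} \ {truck_at(t1,whs2)} = {in(p5,t1)}
  ∪ pre   = {in(p5,t1)} ∪ {truck_at(t1,whs1)}
          = {in(p5,t1), truck_at(t1,whs1)}

== RESULT ==
["in(p5,t1)", "truck_at(t1,whs1)"]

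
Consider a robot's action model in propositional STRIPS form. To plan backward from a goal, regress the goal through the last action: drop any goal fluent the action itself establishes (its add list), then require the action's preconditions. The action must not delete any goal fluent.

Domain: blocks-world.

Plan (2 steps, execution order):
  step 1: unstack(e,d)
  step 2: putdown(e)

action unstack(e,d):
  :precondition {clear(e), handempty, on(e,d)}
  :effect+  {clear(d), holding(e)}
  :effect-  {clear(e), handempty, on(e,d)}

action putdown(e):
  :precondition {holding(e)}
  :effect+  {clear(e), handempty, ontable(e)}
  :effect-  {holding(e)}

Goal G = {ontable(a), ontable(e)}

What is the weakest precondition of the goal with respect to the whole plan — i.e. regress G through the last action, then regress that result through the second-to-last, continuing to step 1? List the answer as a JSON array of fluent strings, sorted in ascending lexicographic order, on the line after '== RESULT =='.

Work backward from the goal:
  through step 2 (putdown(e)): drop {ontable(e)}, keep {ontable(a)}, require {holding(e)}
    → {holding(e), ontable(a)}
  through step 1 (unstack(e,d)): drop {holding(e)}, keep {ontable(a)}, require {clear(e), handempty, on(e,d)}
    → {clear(e), handempty, on(e,d), ontable(a)}

== RESULT ==
["clear(e)", "handempty", "on(e,d)", "ontable(a)"]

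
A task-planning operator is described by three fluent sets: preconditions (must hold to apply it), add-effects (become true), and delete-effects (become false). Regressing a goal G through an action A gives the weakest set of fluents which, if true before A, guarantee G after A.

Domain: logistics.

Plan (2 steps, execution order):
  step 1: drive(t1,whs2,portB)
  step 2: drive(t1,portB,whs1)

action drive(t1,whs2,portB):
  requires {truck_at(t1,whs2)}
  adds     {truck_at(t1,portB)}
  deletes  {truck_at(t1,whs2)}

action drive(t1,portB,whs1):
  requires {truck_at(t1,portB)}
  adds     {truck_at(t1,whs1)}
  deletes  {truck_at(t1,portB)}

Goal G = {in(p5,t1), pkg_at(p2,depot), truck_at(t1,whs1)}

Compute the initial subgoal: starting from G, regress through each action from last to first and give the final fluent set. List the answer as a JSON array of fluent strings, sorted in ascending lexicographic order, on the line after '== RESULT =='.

Work backward from the goal:
  through step 2 (drive(t1,portB,whs1)): drop {truck_at(t1,whs1)}, keep {in(p5,t1), pkg_at(p2,depot)}, require {truck_at(t1,portB)}
    → {in(p5,t1), pkg_at(p2,depot), truck_at(t1,portB)}
  through step 1 (drive(t1,whs2,portB)): drop {truck_at(t1,portB)}, keep {in(p5,t1), pkg_at(p2,depot)}, require {truck_at(t1,whs2)}
    → {in(p5,t1), pkg_at(p2,depot), truck_at(t1,whs2)}

== RESULT ==
["in(p5,t1)", "pkg_at(p2,depot)", "truck_at(t1,whs2)"]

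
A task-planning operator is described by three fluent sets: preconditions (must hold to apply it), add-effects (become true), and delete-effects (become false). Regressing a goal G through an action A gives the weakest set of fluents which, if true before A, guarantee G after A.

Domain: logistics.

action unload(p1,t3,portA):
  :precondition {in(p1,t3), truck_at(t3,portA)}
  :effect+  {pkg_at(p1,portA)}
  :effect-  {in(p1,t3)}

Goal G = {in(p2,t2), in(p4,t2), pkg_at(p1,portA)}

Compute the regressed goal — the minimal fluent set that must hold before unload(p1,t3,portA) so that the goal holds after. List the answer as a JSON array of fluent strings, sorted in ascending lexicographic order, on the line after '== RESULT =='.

Regress:
  G ∩ del = {}  (empty — regression defined)
  G \ add = {in(p2,t2), in(p4,t2), pkg_at(p1,portA)} \ {pkg_at(p1,portA)} = {in(p2,t2), in(p4,t2)}
  ∪ pre   = {in(p2,t2), in(p4,t2)} ∪ {in(p1,t3), truck_at(t3,portA)}
          = {in(p1,t3), in(p2,t2), in(p4,t2), truck_at(t3,portA)}

== RESULT ==
["in(p1,t3)", "in(p2,t2)", "in(p4,t2)", "truck_at(t3,portA)"]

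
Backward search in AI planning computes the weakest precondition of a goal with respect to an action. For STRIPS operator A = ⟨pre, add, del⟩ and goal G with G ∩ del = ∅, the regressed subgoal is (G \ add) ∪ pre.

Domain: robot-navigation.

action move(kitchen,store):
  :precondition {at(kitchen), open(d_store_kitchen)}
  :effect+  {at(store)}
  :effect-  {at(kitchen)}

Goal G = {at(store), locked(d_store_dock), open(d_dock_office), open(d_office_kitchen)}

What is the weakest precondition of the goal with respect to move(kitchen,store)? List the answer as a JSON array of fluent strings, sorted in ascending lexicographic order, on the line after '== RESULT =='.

Compute (G \ add) ∪ pre:
  G ∩ del = {}  (empty — regression defined)
  G \ add = {at(store), locked(d_store_dock), open(d_dock_office), open(d_office_kitchen)} \ {at(store)} = {locked(d_store_dock), open(d_dock_office), open(d_office_kitchen)}
  ∪ pre   = {locked(d_store_dock), open(d_dock_office), open(d_office_kitchen)} ∪ {at(kitchen), open(d_store_kitchen)}
          = {at(kitchen), locked(d_store_dock), open(d_dock_office), open(d_office_kitchen), open(d_store_kitchen)}

== RESULT ==
["at(kitchen)", "locked(d_store_dock)", "open(d_dock_office)", "open(d_office_kitchen)", "open(d_store_kitchen)"]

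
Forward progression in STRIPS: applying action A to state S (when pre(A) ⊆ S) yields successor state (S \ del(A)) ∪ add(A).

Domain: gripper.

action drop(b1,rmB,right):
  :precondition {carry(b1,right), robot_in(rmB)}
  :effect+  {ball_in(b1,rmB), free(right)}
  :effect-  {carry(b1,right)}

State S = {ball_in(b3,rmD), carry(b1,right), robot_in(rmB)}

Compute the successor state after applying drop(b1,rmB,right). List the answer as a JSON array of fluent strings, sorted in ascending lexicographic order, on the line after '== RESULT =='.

Progress:
  pre ⊆ S: {carry(b1,right), robot_in(rmB)} ⊆ S  — applicable
  S \ del = {ball_in(b3,rmD), robot_in(rmB)}
  ∪ add   = {ball_in(b1,rmB), ball_in(b3,rmD), free(right), robot_in(rmB)}

== RESULT ==
["ball_in(b1,rmB)", "ball_in(b3,rmD)", "free(right)", "robot_in(rmB)"]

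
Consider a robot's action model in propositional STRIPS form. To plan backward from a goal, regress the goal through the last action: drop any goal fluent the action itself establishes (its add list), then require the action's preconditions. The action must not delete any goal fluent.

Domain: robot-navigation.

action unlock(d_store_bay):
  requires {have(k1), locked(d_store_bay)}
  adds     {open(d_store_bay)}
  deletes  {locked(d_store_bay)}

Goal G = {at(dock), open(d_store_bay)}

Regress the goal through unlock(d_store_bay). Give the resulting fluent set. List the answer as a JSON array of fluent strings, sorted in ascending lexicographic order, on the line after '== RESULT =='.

Regress:
  G ∩ del = {}  (empty — regression defined)
  G \ add = {at(dock), open(d_store_bay)} \ {open(d_store_bay)} = {at(dock)}
  ∪ pre   = {at(dock)} ∪ {have(k1), locked(d_store_bay)}
          = {at(dock), have(k1), locked(d_store_bay)}

== RESULT ==
["at(dock)", "have(k1)", "locked(d_store_bay)"]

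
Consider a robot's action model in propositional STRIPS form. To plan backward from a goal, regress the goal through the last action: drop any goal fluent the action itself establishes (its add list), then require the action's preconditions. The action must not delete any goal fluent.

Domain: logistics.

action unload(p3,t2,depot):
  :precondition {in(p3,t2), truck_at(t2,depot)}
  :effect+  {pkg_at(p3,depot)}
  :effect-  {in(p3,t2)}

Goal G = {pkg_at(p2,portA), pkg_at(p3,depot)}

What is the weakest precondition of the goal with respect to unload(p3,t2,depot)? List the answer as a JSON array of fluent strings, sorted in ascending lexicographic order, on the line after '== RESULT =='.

Compute (G \ add) ∪ pre:
  G ∩ del = {}  (empty — regression defined)
  G \ add = {pkg_at(p2,portA), pkg_at(p3,depot)} \ {pkg_at(p3,depot)} = {pkg_at(p2,portA)}
  ∪ pre   = {pkg_at(p2,portA)} ∪ {in(p3,t2), truck_at(t2,depot)}
          = {in(p3,t2), pkg_at(p2,portA), truck_at(t2,depot)}

== RESULT ==
["in(p3,t2)", "pkg_at(p2,portA)", "truck_at(t2,depot)"]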